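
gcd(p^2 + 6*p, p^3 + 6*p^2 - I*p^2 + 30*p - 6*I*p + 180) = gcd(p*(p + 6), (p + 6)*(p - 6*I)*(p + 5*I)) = p + 6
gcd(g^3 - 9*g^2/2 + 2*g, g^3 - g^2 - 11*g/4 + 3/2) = g - 1/2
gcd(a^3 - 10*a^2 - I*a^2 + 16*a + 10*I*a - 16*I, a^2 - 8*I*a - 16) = 1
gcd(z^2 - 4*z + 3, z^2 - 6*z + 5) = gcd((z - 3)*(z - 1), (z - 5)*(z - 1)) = z - 1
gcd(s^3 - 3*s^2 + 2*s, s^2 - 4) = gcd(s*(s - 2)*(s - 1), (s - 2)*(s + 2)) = s - 2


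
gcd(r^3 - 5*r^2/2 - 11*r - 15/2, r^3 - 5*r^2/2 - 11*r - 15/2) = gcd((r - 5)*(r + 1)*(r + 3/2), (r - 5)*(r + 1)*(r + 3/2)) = r^3 - 5*r^2/2 - 11*r - 15/2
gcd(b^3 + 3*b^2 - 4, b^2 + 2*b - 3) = b - 1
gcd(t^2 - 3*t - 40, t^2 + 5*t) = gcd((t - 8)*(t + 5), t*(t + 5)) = t + 5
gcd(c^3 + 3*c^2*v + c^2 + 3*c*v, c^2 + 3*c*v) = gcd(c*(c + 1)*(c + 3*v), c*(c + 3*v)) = c^2 + 3*c*v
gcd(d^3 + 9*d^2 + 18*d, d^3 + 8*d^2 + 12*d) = d^2 + 6*d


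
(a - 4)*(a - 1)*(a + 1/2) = a^3 - 9*a^2/2 + 3*a/2 + 2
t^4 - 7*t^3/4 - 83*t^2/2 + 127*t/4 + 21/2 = (t - 7)*(t - 1)*(t + 1/4)*(t + 6)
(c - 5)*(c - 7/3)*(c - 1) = c^3 - 25*c^2/3 + 19*c - 35/3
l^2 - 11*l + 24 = (l - 8)*(l - 3)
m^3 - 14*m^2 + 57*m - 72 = (m - 8)*(m - 3)^2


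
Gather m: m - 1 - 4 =m - 5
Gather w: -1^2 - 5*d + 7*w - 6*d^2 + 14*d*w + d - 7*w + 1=-6*d^2 + 14*d*w - 4*d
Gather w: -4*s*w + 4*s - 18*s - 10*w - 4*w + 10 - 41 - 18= -14*s + w*(-4*s - 14) - 49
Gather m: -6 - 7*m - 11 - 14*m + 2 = -21*m - 15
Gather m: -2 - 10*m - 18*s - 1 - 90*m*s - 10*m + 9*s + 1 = m*(-90*s - 20) - 9*s - 2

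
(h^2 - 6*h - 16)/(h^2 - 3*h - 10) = (h - 8)/(h - 5)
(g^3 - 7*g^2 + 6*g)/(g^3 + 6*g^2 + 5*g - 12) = g*(g - 6)/(g^2 + 7*g + 12)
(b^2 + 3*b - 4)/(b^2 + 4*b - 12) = (b^2 + 3*b - 4)/(b^2 + 4*b - 12)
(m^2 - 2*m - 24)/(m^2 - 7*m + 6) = (m + 4)/(m - 1)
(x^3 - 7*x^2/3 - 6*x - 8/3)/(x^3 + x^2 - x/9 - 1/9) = 3*(3*x^2 - 10*x - 8)/(9*x^2 - 1)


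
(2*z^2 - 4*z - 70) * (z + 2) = 2*z^3 - 78*z - 140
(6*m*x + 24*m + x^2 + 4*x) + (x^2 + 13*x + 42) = 6*m*x + 24*m + 2*x^2 + 17*x + 42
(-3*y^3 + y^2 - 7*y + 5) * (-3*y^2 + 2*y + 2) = 9*y^5 - 9*y^4 + 17*y^3 - 27*y^2 - 4*y + 10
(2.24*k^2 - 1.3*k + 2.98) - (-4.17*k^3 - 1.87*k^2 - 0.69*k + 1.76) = 4.17*k^3 + 4.11*k^2 - 0.61*k + 1.22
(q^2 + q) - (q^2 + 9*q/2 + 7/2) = -7*q/2 - 7/2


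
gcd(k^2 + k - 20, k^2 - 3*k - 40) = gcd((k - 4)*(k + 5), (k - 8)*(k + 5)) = k + 5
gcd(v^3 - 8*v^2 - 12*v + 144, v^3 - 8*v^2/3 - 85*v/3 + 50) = v - 6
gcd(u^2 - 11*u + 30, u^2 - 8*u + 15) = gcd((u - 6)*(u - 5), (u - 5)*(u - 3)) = u - 5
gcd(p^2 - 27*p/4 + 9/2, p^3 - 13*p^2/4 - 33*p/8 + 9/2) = p - 3/4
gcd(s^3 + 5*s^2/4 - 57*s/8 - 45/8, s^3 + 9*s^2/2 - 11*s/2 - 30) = s^2 + s/2 - 15/2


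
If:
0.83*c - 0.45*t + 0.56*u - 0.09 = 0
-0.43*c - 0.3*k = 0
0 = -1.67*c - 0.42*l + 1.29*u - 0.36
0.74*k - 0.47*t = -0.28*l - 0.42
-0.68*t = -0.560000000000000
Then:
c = 0.15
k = -0.21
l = 0.43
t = 0.82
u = 0.61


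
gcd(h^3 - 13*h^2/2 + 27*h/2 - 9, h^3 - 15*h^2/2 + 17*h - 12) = h^2 - 7*h/2 + 3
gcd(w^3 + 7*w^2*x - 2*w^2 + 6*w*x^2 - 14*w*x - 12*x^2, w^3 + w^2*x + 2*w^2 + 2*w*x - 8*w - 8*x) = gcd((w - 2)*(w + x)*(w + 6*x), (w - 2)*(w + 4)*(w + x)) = w^2 + w*x - 2*w - 2*x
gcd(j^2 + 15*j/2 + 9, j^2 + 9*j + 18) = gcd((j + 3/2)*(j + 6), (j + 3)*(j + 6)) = j + 6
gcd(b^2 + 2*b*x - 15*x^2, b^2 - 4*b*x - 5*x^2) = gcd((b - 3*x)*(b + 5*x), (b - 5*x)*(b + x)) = 1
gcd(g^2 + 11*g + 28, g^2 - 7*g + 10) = 1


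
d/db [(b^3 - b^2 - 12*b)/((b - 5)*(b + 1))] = (b^4 - 8*b^3 + b^2 + 10*b + 60)/(b^4 - 8*b^3 + 6*b^2 + 40*b + 25)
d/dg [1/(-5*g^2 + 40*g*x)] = 2*(g - 4*x)/(5*g^2*(g - 8*x)^2)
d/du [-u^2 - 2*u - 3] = -2*u - 2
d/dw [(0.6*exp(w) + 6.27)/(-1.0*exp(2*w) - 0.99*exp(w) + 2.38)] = (0.6*exp(2*w) + 12.54*exp(w) + 7.6353)*exp(w)/(1.0*exp(4*w) + 1.98*exp(3*w) - 3.7799*exp(2*w) - 4.7124*exp(w) + 5.6644)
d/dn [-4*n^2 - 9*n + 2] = -8*n - 9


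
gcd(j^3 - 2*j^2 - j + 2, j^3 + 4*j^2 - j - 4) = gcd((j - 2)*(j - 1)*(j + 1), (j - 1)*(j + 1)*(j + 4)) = j^2 - 1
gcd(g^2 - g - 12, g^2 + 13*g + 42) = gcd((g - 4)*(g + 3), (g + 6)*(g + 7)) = 1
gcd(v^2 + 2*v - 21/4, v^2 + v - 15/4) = v - 3/2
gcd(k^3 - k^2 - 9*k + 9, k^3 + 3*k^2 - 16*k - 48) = k + 3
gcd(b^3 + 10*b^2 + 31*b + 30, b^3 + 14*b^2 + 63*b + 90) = b^2 + 8*b + 15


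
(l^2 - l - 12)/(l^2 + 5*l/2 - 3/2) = 2*(l - 4)/(2*l - 1)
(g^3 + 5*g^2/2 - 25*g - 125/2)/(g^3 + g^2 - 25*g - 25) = (g + 5/2)/(g + 1)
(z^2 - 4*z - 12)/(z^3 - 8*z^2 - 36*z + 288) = (z + 2)/(z^2 - 2*z - 48)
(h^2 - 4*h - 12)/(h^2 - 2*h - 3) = (-h^2 + 4*h + 12)/(-h^2 + 2*h + 3)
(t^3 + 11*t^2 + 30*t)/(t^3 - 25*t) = (t + 6)/(t - 5)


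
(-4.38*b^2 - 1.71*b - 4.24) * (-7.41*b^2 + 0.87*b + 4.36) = 32.4558*b^4 + 8.8605*b^3 + 10.8339*b^2 - 11.1444*b - 18.4864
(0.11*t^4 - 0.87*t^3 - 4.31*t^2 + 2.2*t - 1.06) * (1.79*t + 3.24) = 0.1969*t^5 - 1.2009*t^4 - 10.5337*t^3 - 10.0264*t^2 + 5.2306*t - 3.4344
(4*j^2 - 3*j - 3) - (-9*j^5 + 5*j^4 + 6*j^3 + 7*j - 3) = 9*j^5 - 5*j^4 - 6*j^3 + 4*j^2 - 10*j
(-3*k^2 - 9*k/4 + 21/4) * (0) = 0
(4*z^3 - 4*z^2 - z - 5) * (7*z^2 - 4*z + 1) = 28*z^5 - 44*z^4 + 13*z^3 - 35*z^2 + 19*z - 5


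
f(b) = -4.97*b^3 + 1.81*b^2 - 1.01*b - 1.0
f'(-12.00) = -2191.49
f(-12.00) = 8859.92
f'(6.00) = -516.05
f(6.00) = -1015.42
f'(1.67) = -36.55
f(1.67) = -20.79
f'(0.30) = -1.27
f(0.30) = -1.27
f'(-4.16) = -274.10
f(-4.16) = 392.32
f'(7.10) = -726.92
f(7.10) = -1695.75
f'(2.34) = -74.18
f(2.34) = -57.13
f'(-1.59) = -44.46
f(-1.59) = 25.16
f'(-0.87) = -15.44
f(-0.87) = 4.52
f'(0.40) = -1.95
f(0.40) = -1.43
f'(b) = -14.91*b^2 + 3.62*b - 1.01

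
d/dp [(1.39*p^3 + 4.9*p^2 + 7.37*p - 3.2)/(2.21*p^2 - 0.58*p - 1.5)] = (3.0719*p^4 - 1.6124*p^3 - 25.3847*p^2 - 0.556000000000004*p - 12.911)/(4.8841*p^4 - 2.5636*p^3 - 6.2936*p^2 + 1.74*p + 2.25)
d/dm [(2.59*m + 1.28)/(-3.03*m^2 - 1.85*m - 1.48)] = (7.8477*m^2 + 7.7568*m - 1.4652)/(9.1809*m^4 + 11.211*m^3 + 12.3913*m^2 + 5.476*m + 2.1904)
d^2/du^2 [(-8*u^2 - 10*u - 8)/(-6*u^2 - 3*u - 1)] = 4*(108*u^3 + 360*u^2 + 126*u + 1)/(216*u^6 + 324*u^5 + 270*u^4 + 135*u^3 + 45*u^2 + 9*u + 1)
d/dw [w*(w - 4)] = 2*w - 4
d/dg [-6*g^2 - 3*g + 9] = -12*g - 3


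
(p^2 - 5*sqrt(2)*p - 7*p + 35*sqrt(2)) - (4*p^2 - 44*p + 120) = -3*p^2 - 5*sqrt(2)*p + 37*p - 120 + 35*sqrt(2)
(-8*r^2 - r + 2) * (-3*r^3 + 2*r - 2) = 24*r^5 + 3*r^4 - 22*r^3 + 14*r^2 + 6*r - 4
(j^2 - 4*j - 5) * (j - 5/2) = j^3 - 13*j^2/2 + 5*j + 25/2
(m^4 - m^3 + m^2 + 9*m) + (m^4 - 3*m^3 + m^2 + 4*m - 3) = 2*m^4 - 4*m^3 + 2*m^2 + 13*m - 3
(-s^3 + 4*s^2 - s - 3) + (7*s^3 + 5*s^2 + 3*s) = 6*s^3 + 9*s^2 + 2*s - 3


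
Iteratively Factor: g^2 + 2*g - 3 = (g - 1)*(g + 3)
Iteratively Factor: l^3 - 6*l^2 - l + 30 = (l + 2)*(l^2 - 8*l + 15) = (l - 5)*(l + 2)*(l - 3)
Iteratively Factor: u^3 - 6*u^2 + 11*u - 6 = (u - 2)*(u^2 - 4*u + 3) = (u - 3)*(u - 2)*(u - 1)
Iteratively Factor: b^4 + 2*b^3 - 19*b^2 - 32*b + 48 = (b + 3)*(b^3 - b^2 - 16*b + 16) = (b - 4)*(b + 3)*(b^2 + 3*b - 4) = (b - 4)*(b + 3)*(b + 4)*(b - 1)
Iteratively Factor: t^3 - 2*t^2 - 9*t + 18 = (t - 3)*(t^2 + t - 6) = (t - 3)*(t + 3)*(t - 2)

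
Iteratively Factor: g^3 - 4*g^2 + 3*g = (g - 1)*(g^2 - 3*g) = g*(g - 1)*(g - 3)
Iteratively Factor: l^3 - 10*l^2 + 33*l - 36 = (l - 4)*(l^2 - 6*l + 9) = (l - 4)*(l - 3)*(l - 3)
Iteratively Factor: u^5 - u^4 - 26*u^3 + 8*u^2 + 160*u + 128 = (u + 4)*(u^4 - 5*u^3 - 6*u^2 + 32*u + 32) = (u - 4)*(u + 4)*(u^3 - u^2 - 10*u - 8) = (u - 4)*(u + 1)*(u + 4)*(u^2 - 2*u - 8) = (u - 4)*(u + 1)*(u + 2)*(u + 4)*(u - 4)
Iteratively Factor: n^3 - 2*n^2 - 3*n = (n)*(n^2 - 2*n - 3) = n*(n - 3)*(n + 1)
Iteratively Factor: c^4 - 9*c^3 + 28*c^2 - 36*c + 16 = (c - 4)*(c^3 - 5*c^2 + 8*c - 4) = (c - 4)*(c - 2)*(c^2 - 3*c + 2) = (c - 4)*(c - 2)^2*(c - 1)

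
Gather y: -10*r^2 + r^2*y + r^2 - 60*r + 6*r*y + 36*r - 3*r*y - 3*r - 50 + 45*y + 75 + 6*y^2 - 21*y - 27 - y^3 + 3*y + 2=-9*r^2 - 27*r - y^3 + 6*y^2 + y*(r^2 + 3*r + 27)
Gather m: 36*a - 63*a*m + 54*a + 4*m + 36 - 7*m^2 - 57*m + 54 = 90*a - 7*m^2 + m*(-63*a - 53) + 90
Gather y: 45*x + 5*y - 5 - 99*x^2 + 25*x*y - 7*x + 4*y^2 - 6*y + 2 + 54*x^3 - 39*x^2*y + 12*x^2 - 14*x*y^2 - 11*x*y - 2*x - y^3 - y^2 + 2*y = 54*x^3 - 87*x^2 + 36*x - y^3 + y^2*(3 - 14*x) + y*(-39*x^2 + 14*x + 1) - 3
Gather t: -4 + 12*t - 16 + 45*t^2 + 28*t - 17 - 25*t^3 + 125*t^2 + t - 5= -25*t^3 + 170*t^2 + 41*t - 42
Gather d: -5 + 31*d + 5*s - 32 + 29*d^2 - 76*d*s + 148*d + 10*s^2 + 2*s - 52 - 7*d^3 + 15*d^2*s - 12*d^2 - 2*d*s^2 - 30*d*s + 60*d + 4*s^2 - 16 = -7*d^3 + d^2*(15*s + 17) + d*(-2*s^2 - 106*s + 239) + 14*s^2 + 7*s - 105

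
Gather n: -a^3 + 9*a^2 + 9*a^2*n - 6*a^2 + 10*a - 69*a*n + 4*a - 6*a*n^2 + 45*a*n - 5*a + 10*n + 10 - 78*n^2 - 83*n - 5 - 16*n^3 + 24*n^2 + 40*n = -a^3 + 3*a^2 + 9*a - 16*n^3 + n^2*(-6*a - 54) + n*(9*a^2 - 24*a - 33) + 5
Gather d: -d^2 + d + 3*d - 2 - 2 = -d^2 + 4*d - 4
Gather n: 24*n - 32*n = -8*n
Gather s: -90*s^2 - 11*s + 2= -90*s^2 - 11*s + 2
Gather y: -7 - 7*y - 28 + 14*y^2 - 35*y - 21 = 14*y^2 - 42*y - 56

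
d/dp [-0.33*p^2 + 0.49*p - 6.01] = 0.49 - 0.66*p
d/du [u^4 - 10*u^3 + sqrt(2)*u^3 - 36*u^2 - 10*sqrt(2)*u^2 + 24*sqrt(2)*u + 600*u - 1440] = 4*u^3 - 30*u^2 + 3*sqrt(2)*u^2 - 72*u - 20*sqrt(2)*u + 24*sqrt(2) + 600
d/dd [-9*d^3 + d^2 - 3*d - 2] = -27*d^2 + 2*d - 3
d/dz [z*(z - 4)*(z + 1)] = 3*z^2 - 6*z - 4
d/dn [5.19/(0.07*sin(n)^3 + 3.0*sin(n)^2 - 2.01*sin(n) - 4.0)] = (-1.0899*sin(n)^2 - 31.14*sin(n) + 10.4319)*cos(n)/(0.07*sin(n)^3 + 3.0*sin(n)^2 - 2.01*sin(n) - 4.0)^2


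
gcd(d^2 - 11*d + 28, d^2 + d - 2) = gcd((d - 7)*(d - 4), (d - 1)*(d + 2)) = 1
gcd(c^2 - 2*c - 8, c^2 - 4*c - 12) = c + 2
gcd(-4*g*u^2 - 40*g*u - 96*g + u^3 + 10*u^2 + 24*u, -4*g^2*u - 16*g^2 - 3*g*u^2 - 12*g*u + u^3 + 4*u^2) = -4*g*u - 16*g + u^2 + 4*u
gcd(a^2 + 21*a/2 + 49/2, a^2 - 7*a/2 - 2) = 1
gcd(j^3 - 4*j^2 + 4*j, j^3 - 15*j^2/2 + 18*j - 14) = j^2 - 4*j + 4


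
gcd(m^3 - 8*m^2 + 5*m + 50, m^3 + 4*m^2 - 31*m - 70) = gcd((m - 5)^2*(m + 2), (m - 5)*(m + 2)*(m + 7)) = m^2 - 3*m - 10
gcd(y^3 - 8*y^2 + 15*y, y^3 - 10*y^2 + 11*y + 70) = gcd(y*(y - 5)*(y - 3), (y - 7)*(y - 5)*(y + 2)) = y - 5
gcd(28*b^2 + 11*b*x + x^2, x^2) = 1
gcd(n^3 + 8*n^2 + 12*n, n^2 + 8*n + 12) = n^2 + 8*n + 12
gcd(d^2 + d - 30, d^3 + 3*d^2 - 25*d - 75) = d - 5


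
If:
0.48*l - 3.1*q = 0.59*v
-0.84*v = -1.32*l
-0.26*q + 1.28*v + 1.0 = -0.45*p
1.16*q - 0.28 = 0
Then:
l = -1.67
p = 5.40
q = 0.24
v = -2.63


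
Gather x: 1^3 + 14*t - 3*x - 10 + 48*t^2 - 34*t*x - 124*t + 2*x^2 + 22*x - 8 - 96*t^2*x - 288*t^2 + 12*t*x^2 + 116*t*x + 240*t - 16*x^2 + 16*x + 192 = -240*t^2 + 130*t + x^2*(12*t - 14) + x*(-96*t^2 + 82*t + 35) + 175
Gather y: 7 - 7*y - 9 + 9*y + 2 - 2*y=0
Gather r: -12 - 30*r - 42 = -30*r - 54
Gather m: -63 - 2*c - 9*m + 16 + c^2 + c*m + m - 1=c^2 - 2*c + m*(c - 8) - 48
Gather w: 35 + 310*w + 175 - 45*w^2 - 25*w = -45*w^2 + 285*w + 210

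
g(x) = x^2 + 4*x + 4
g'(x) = 2*x + 4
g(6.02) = 64.32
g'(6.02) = 16.04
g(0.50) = 6.25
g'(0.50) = 5.00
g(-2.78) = 0.61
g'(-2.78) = -1.56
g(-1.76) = 0.06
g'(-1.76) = 0.48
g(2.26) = 18.15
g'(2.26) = 8.52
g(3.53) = 30.58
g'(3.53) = 11.06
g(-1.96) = 0.00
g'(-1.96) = 0.08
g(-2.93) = 0.86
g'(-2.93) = -1.86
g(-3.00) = 1.00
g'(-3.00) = -2.00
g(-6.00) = 16.00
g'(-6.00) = -8.00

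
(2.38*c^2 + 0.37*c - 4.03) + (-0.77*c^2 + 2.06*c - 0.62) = 1.61*c^2 + 2.43*c - 4.65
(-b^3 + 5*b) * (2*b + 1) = -2*b^4 - b^3 + 10*b^2 + 5*b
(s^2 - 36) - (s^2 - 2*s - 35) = 2*s - 1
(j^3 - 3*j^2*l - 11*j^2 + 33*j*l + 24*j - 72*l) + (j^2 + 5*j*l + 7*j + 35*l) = j^3 - 3*j^2*l - 10*j^2 + 38*j*l + 31*j - 37*l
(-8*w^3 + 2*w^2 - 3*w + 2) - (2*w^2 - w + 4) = -8*w^3 - 2*w - 2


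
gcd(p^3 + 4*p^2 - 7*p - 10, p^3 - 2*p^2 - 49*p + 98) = p - 2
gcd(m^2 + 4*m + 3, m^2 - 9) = m + 3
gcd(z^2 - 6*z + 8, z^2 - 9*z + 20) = z - 4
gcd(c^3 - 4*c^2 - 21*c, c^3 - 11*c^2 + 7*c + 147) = c^2 - 4*c - 21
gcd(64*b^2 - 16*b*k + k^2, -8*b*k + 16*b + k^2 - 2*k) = 8*b - k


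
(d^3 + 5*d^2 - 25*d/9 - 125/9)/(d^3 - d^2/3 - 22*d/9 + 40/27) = 3*(3*d^2 + 10*d - 25)/(9*d^2 - 18*d + 8)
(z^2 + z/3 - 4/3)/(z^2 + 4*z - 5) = (z + 4/3)/(z + 5)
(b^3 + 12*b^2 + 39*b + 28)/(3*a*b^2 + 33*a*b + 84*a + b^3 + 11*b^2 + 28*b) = (b + 1)/(3*a + b)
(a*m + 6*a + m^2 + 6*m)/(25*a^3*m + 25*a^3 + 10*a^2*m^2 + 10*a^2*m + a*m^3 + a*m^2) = (a*m + 6*a + m^2 + 6*m)/(a*(25*a^2*m + 25*a^2 + 10*a*m^2 + 10*a*m + m^3 + m^2))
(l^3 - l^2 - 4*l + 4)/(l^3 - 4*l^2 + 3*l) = (l^2 - 4)/(l*(l - 3))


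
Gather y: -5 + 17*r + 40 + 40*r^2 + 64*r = 40*r^2 + 81*r + 35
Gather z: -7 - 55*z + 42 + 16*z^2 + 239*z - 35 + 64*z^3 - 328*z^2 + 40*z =64*z^3 - 312*z^2 + 224*z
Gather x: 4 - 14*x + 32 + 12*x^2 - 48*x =12*x^2 - 62*x + 36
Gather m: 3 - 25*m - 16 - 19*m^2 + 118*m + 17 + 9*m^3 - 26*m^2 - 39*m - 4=9*m^3 - 45*m^2 + 54*m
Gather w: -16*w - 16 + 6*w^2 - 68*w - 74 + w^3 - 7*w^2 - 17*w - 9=w^3 - w^2 - 101*w - 99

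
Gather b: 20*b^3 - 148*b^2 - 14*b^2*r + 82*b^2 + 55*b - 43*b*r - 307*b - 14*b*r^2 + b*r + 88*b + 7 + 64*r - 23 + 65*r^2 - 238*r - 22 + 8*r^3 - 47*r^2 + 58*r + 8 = 20*b^3 + b^2*(-14*r - 66) + b*(-14*r^2 - 42*r - 164) + 8*r^3 + 18*r^2 - 116*r - 30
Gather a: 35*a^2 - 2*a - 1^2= 35*a^2 - 2*a - 1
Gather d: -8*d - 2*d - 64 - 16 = -10*d - 80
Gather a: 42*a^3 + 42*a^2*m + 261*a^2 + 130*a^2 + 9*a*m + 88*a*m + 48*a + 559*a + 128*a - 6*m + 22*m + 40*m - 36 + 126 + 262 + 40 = 42*a^3 + a^2*(42*m + 391) + a*(97*m + 735) + 56*m + 392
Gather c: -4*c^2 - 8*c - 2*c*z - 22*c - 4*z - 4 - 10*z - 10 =-4*c^2 + c*(-2*z - 30) - 14*z - 14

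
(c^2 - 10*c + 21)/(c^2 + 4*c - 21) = (c - 7)/(c + 7)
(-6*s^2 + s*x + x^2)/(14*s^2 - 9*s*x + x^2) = (3*s + x)/(-7*s + x)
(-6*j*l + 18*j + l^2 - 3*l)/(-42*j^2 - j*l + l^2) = (6*j*l - 18*j - l^2 + 3*l)/(42*j^2 + j*l - l^2)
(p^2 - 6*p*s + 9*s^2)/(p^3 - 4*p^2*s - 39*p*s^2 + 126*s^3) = (p - 3*s)/(p^2 - p*s - 42*s^2)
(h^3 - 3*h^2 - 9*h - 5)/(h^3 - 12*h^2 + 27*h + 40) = (h + 1)/(h - 8)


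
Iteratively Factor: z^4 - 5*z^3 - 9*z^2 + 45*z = (z)*(z^3 - 5*z^2 - 9*z + 45) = z*(z - 3)*(z^2 - 2*z - 15) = z*(z - 5)*(z - 3)*(z + 3)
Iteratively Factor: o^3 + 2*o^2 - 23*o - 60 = (o - 5)*(o^2 + 7*o + 12) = (o - 5)*(o + 3)*(o + 4)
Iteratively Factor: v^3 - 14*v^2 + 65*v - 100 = (v - 5)*(v^2 - 9*v + 20) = (v - 5)*(v - 4)*(v - 5)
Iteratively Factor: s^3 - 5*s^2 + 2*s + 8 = (s + 1)*(s^2 - 6*s + 8) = (s - 2)*(s + 1)*(s - 4)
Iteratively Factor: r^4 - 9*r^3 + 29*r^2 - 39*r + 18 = (r - 3)*(r^3 - 6*r^2 + 11*r - 6) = (r - 3)^2*(r^2 - 3*r + 2) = (r - 3)^2*(r - 2)*(r - 1)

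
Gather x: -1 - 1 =-2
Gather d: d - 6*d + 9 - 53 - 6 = -5*d - 50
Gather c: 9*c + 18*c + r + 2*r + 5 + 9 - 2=27*c + 3*r + 12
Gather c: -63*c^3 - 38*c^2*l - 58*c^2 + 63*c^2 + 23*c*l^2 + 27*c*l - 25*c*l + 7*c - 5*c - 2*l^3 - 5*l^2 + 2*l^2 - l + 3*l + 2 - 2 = -63*c^3 + c^2*(5 - 38*l) + c*(23*l^2 + 2*l + 2) - 2*l^3 - 3*l^2 + 2*l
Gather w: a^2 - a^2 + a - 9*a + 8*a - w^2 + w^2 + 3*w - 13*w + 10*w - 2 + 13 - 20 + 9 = 0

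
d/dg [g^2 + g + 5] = 2*g + 1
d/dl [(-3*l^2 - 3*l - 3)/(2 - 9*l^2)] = 3*(-9*l^2 - 22*l - 2)/(81*l^4 - 36*l^2 + 4)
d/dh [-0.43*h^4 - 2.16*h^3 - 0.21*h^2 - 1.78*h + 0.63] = -1.72*h^3 - 6.48*h^2 - 0.42*h - 1.78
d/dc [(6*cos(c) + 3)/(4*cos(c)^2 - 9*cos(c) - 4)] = 3*(8*cos(c)^2 + 8*cos(c) - 1)*sin(c)/(4*sin(c)^2 + 9*cos(c))^2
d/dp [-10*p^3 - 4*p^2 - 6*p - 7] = -30*p^2 - 8*p - 6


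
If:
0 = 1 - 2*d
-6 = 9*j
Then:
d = 1/2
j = -2/3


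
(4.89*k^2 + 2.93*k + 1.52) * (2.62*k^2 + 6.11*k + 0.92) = 12.8118*k^4 + 37.5545*k^3 + 26.3835*k^2 + 11.9828*k + 1.3984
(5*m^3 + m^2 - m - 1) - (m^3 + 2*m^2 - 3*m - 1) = 4*m^3 - m^2 + 2*m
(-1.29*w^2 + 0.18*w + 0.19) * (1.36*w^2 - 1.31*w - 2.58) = -1.7544*w^4 + 1.9347*w^3 + 3.3508*w^2 - 0.7133*w - 0.4902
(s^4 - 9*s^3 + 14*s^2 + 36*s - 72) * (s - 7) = s^5 - 16*s^4 + 77*s^3 - 62*s^2 - 324*s + 504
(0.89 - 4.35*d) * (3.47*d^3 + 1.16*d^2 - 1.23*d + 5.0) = -15.0945*d^4 - 1.9577*d^3 + 6.3829*d^2 - 22.8447*d + 4.45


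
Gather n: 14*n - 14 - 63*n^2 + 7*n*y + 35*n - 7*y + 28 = -63*n^2 + n*(7*y + 49) - 7*y + 14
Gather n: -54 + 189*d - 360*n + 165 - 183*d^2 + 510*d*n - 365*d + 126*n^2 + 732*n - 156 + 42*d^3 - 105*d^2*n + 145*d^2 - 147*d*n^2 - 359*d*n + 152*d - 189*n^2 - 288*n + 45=42*d^3 - 38*d^2 - 24*d + n^2*(-147*d - 63) + n*(-105*d^2 + 151*d + 84)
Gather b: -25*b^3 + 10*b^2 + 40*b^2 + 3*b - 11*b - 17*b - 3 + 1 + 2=-25*b^3 + 50*b^2 - 25*b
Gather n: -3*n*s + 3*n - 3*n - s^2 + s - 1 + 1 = -3*n*s - s^2 + s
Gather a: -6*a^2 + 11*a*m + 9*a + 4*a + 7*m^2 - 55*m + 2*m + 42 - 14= -6*a^2 + a*(11*m + 13) + 7*m^2 - 53*m + 28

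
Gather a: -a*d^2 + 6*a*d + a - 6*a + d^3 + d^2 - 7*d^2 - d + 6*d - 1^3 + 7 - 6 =a*(-d^2 + 6*d - 5) + d^3 - 6*d^2 + 5*d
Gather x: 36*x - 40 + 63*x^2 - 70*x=63*x^2 - 34*x - 40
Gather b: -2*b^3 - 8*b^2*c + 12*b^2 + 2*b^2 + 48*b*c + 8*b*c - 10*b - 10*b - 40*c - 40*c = -2*b^3 + b^2*(14 - 8*c) + b*(56*c - 20) - 80*c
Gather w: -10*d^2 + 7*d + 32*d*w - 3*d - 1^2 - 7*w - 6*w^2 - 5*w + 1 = -10*d^2 + 4*d - 6*w^2 + w*(32*d - 12)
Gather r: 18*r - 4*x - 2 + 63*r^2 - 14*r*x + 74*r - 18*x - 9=63*r^2 + r*(92 - 14*x) - 22*x - 11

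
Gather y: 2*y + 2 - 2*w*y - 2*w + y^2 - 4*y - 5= -2*w + y^2 + y*(-2*w - 2) - 3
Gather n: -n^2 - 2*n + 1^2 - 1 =-n^2 - 2*n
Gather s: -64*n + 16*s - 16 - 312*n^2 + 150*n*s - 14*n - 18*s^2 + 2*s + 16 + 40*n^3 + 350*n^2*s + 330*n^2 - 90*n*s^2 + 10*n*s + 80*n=40*n^3 + 18*n^2 + 2*n + s^2*(-90*n - 18) + s*(350*n^2 + 160*n + 18)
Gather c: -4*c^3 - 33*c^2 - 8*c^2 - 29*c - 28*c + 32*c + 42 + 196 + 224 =-4*c^3 - 41*c^2 - 25*c + 462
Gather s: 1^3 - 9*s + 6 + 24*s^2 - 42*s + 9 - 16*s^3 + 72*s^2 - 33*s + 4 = -16*s^3 + 96*s^2 - 84*s + 20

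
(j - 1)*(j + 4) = j^2 + 3*j - 4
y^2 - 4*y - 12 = (y - 6)*(y + 2)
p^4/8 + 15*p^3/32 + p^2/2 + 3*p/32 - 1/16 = (p/4 + 1/4)*(p/2 + 1/2)*(p - 1/4)*(p + 2)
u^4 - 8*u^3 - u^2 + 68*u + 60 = (u - 6)*(u - 5)*(u + 1)*(u + 2)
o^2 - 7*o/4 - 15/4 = (o - 3)*(o + 5/4)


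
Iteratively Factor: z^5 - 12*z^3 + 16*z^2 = (z + 4)*(z^4 - 4*z^3 + 4*z^2) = (z - 2)*(z + 4)*(z^3 - 2*z^2) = z*(z - 2)*(z + 4)*(z^2 - 2*z) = z^2*(z - 2)*(z + 4)*(z - 2)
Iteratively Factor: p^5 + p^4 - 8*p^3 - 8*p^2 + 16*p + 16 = (p + 2)*(p^4 - p^3 - 6*p^2 + 4*p + 8) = (p - 2)*(p + 2)*(p^3 + p^2 - 4*p - 4) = (p - 2)^2*(p + 2)*(p^2 + 3*p + 2) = (p - 2)^2*(p + 1)*(p + 2)*(p + 2)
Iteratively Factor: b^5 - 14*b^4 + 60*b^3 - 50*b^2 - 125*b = (b - 5)*(b^4 - 9*b^3 + 15*b^2 + 25*b) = (b - 5)^2*(b^3 - 4*b^2 - 5*b) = (b - 5)^3*(b^2 + b) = (b - 5)^3*(b + 1)*(b)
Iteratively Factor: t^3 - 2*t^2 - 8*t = (t)*(t^2 - 2*t - 8) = t*(t + 2)*(t - 4)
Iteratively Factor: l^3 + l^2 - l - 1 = (l + 1)*(l^2 - 1) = (l + 1)^2*(l - 1)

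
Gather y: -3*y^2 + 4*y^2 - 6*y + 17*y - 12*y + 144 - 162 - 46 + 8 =y^2 - y - 56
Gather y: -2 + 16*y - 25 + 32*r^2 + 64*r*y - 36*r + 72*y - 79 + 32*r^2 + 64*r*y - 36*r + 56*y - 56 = 64*r^2 - 72*r + y*(128*r + 144) - 162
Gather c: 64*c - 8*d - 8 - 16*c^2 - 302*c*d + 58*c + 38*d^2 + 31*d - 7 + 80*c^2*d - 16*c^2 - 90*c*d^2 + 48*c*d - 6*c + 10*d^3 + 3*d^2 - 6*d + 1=c^2*(80*d - 32) + c*(-90*d^2 - 254*d + 116) + 10*d^3 + 41*d^2 + 17*d - 14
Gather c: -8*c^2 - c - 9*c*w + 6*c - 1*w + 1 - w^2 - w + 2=-8*c^2 + c*(5 - 9*w) - w^2 - 2*w + 3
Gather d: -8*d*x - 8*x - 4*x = -8*d*x - 12*x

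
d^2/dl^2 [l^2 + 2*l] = 2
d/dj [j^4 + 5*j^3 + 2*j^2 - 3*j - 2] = 4*j^3 + 15*j^2 + 4*j - 3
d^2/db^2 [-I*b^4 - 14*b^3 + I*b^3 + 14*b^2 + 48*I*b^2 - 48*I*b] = -12*I*b^2 + 6*b*(-14 + I) + 28 + 96*I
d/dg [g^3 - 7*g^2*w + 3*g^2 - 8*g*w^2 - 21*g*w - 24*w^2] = 3*g^2 - 14*g*w + 6*g - 8*w^2 - 21*w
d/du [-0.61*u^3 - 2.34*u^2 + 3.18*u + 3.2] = -1.83*u^2 - 4.68*u + 3.18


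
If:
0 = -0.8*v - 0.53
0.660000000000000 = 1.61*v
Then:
No Solution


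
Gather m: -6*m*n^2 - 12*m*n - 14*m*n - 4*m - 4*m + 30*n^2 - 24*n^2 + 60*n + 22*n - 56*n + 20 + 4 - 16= m*(-6*n^2 - 26*n - 8) + 6*n^2 + 26*n + 8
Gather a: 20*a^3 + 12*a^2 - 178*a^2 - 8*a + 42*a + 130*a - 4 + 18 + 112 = 20*a^3 - 166*a^2 + 164*a + 126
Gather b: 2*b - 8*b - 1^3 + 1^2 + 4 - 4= -6*b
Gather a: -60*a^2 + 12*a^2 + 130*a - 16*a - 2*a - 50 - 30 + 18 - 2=-48*a^2 + 112*a - 64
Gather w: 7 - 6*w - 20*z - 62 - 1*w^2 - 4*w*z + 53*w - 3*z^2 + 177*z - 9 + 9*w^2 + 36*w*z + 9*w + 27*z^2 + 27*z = 8*w^2 + w*(32*z + 56) + 24*z^2 + 184*z - 64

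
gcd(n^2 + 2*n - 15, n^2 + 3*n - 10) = n + 5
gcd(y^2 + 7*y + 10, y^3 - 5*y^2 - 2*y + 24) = y + 2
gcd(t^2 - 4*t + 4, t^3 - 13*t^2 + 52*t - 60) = t - 2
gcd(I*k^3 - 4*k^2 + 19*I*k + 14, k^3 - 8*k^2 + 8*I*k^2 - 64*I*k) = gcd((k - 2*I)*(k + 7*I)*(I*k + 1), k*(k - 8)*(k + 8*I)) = 1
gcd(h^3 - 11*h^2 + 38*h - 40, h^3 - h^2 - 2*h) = h - 2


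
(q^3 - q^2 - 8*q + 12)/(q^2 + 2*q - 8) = (q^2 + q - 6)/(q + 4)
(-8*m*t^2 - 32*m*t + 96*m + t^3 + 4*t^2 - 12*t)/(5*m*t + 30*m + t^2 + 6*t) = (-8*m*t + 16*m + t^2 - 2*t)/(5*m + t)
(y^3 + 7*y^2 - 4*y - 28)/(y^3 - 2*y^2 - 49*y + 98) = (y + 2)/(y - 7)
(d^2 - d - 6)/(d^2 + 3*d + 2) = (d - 3)/(d + 1)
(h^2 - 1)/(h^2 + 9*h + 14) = (h^2 - 1)/(h^2 + 9*h + 14)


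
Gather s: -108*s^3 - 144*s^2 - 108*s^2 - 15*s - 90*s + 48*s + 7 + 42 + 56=-108*s^3 - 252*s^2 - 57*s + 105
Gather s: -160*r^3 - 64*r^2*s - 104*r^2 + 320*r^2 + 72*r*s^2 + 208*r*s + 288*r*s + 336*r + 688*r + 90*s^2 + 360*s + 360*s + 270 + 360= -160*r^3 + 216*r^2 + 1024*r + s^2*(72*r + 90) + s*(-64*r^2 + 496*r + 720) + 630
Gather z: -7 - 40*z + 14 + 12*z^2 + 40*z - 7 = 12*z^2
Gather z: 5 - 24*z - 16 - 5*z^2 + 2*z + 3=-5*z^2 - 22*z - 8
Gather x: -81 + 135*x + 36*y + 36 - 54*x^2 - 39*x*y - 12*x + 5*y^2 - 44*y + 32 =-54*x^2 + x*(123 - 39*y) + 5*y^2 - 8*y - 13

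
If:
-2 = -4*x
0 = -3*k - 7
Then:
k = -7/3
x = 1/2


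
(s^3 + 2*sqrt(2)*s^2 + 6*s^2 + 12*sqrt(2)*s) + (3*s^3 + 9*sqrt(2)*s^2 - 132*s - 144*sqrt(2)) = 4*s^3 + 6*s^2 + 11*sqrt(2)*s^2 - 132*s + 12*sqrt(2)*s - 144*sqrt(2)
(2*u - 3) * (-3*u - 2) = -6*u^2 + 5*u + 6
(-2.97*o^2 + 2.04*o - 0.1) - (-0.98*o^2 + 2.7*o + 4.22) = -1.99*o^2 - 0.66*o - 4.32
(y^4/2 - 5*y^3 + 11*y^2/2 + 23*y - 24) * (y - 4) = y^5/2 - 7*y^4 + 51*y^3/2 + y^2 - 116*y + 96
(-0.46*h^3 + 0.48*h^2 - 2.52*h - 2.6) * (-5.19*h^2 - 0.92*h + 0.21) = 2.3874*h^5 - 2.068*h^4 + 12.5406*h^3 + 15.9132*h^2 + 1.8628*h - 0.546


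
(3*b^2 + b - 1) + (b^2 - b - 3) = 4*b^2 - 4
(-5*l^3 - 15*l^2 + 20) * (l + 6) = -5*l^4 - 45*l^3 - 90*l^2 + 20*l + 120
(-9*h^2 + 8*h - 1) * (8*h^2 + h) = -72*h^4 + 55*h^3 - h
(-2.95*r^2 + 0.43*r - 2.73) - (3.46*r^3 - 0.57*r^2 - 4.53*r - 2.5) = -3.46*r^3 - 2.38*r^2 + 4.96*r - 0.23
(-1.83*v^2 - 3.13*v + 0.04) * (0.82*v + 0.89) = -1.5006*v^3 - 4.1953*v^2 - 2.7529*v + 0.0356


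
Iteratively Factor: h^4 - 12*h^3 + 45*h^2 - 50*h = (h - 5)*(h^3 - 7*h^2 + 10*h) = (h - 5)^2*(h^2 - 2*h) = h*(h - 5)^2*(h - 2)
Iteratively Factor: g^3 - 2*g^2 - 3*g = (g + 1)*(g^2 - 3*g) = g*(g + 1)*(g - 3)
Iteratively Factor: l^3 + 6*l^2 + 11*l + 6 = (l + 2)*(l^2 + 4*l + 3) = (l + 2)*(l + 3)*(l + 1)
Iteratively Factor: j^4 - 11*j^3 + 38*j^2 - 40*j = (j - 4)*(j^3 - 7*j^2 + 10*j) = j*(j - 4)*(j^2 - 7*j + 10) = j*(j - 4)*(j - 2)*(j - 5)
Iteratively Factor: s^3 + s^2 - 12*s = (s)*(s^2 + s - 12) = s*(s - 3)*(s + 4)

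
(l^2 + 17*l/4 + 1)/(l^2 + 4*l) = (l + 1/4)/l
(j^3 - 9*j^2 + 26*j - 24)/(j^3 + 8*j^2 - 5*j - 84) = (j^2 - 6*j + 8)/(j^2 + 11*j + 28)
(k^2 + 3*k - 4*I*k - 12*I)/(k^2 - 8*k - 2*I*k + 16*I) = (k^2 + k*(3 - 4*I) - 12*I)/(k^2 - 2*k*(4 + I) + 16*I)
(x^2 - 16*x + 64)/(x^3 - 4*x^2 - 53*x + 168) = (x - 8)/(x^2 + 4*x - 21)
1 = 1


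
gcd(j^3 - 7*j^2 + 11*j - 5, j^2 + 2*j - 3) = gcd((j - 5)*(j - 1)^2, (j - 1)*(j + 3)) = j - 1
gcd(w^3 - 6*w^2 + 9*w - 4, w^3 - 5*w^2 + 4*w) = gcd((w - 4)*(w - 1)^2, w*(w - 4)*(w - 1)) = w^2 - 5*w + 4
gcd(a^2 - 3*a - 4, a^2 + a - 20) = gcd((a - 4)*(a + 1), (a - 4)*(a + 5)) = a - 4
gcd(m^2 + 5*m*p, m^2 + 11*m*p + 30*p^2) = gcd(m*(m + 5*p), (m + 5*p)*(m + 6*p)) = m + 5*p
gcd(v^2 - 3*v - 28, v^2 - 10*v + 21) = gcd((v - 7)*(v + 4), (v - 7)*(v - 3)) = v - 7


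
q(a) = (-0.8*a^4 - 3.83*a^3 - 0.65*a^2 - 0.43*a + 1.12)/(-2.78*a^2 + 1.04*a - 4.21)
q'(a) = (5.56*a - 1.04)*(-0.8*a^4 - 3.83*a^3 - 0.65*a^2 - 0.43*a + 1.12)/(-2.78*a^2 + 1.04*a - 4.21)^2 + (-3.2*a^3 - 11.49*a^2 - 1.3*a - 0.43)/(-2.78*a^2 + 1.04*a - 4.21)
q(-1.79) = -0.91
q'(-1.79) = 0.44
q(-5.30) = 0.86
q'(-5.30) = -1.52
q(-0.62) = -0.33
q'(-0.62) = 0.31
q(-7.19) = 4.79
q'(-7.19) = -2.63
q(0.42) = -0.12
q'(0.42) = 0.80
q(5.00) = 14.54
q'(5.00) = 4.45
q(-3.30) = -1.01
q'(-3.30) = -0.35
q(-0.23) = -0.27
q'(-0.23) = 0.02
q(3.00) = 6.67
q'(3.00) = 3.44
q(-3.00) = -1.09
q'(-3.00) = -0.18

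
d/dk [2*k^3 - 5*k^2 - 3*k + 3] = 6*k^2 - 10*k - 3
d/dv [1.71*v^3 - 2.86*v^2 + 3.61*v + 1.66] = 5.13*v^2 - 5.72*v + 3.61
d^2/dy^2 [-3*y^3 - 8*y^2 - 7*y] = -18*y - 16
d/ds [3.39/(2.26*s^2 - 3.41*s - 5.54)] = (11.5599 - 15.3228*s)/(-2.26*s^2 + 3.41*s + 5.54)^2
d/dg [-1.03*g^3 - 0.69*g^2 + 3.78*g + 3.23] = -3.09*g^2 - 1.38*g + 3.78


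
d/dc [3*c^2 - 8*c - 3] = 6*c - 8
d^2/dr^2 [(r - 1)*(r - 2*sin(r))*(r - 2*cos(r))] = 2*sqrt(2)*r^2*sin(r + pi/4) + 6*r*sin(r) - 8*r*sin(2*r) - 10*r*cos(r) + 6*r - 8*sin(r) + 8*sqrt(2)*sin(2*r + pi/4) - 2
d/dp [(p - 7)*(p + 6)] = 2*p - 1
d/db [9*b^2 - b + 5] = 18*b - 1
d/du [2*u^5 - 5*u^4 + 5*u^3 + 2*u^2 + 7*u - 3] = 10*u^4 - 20*u^3 + 15*u^2 + 4*u + 7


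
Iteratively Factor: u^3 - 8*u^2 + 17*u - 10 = (u - 1)*(u^2 - 7*u + 10) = (u - 5)*(u - 1)*(u - 2)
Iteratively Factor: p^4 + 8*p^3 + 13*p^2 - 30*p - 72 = (p - 2)*(p^3 + 10*p^2 + 33*p + 36) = (p - 2)*(p + 3)*(p^2 + 7*p + 12) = (p - 2)*(p + 3)*(p + 4)*(p + 3)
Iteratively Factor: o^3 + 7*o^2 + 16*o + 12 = (o + 2)*(o^2 + 5*o + 6) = (o + 2)*(o + 3)*(o + 2)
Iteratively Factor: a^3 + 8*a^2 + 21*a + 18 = (a + 2)*(a^2 + 6*a + 9) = (a + 2)*(a + 3)*(a + 3)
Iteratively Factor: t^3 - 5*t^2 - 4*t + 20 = (t - 5)*(t^2 - 4) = (t - 5)*(t - 2)*(t + 2)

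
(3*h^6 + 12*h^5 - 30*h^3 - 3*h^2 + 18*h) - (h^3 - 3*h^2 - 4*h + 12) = 3*h^6 + 12*h^5 - 31*h^3 + 22*h - 12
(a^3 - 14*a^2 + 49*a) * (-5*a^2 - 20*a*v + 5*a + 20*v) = -5*a^5 - 20*a^4*v + 75*a^4 + 300*a^3*v - 315*a^3 - 1260*a^2*v + 245*a^2 + 980*a*v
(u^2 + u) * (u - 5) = u^3 - 4*u^2 - 5*u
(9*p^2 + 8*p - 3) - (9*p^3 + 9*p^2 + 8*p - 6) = 3 - 9*p^3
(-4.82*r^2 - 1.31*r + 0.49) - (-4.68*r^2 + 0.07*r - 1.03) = -0.140000000000001*r^2 - 1.38*r + 1.52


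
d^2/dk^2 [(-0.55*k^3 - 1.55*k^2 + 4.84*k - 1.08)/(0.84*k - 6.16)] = (-0.77616*k^3 + 17.07552*k^2 - 125.22048*k - 69.067264)/(0.592704*k^3 - 13.039488*k^2 + 95.622912*k - 233.744896)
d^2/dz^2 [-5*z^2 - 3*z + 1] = -10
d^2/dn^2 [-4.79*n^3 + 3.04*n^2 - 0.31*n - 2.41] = 6.08 - 28.74*n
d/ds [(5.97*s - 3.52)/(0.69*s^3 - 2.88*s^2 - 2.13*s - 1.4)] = (-8.2386*s^3 + 24.48*s^2 - 20.2752*s - 15.8556)/(0.4761*s^6 - 3.9744*s^5 + 5.355*s^4 + 10.3368*s^3 + 12.6009*s^2 + 5.964*s + 1.96)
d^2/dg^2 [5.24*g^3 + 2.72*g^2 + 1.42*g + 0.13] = 31.44*g + 5.44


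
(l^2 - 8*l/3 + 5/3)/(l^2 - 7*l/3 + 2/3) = (3*l^2 - 8*l + 5)/(3*l^2 - 7*l + 2)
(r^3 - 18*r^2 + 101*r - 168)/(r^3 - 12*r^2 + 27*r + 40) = (r^2 - 10*r + 21)/(r^2 - 4*r - 5)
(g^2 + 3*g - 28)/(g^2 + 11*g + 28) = (g - 4)/(g + 4)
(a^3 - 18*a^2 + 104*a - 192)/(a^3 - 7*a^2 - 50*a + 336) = (a - 4)/(a + 7)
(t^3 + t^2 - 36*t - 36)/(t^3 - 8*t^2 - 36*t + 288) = (t + 1)/(t - 8)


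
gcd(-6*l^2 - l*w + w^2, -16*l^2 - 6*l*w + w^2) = 2*l + w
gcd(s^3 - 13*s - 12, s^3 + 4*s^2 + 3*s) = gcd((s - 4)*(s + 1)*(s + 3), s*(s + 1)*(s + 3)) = s^2 + 4*s + 3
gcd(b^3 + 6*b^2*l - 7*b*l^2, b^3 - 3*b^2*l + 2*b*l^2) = b^2 - b*l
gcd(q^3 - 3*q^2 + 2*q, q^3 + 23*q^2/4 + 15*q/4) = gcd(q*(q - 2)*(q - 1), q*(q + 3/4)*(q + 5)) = q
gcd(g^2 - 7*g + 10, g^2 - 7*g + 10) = g^2 - 7*g + 10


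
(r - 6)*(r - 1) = r^2 - 7*r + 6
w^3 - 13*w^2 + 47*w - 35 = (w - 7)*(w - 5)*(w - 1)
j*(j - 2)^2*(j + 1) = j^4 - 3*j^3 + 4*j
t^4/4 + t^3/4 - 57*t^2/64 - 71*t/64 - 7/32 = (t/4 + 1/4)*(t - 2)*(t + 1/4)*(t + 7/4)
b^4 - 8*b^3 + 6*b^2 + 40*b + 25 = (b - 5)^2*(b + 1)^2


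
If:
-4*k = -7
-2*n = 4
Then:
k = 7/4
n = -2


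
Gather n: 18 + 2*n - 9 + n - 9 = 3*n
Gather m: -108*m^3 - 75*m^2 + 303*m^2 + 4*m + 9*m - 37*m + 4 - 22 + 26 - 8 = -108*m^3 + 228*m^2 - 24*m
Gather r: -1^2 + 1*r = r - 1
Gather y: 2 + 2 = 4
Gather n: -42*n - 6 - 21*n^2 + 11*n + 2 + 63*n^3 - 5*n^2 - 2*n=63*n^3 - 26*n^2 - 33*n - 4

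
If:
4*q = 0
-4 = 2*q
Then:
No Solution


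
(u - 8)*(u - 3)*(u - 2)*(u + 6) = u^4 - 7*u^3 - 32*u^2 + 228*u - 288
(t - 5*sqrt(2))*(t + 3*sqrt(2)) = t^2 - 2*sqrt(2)*t - 30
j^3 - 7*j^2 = j^2*(j - 7)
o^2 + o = o*(o + 1)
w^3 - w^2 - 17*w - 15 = (w - 5)*(w + 1)*(w + 3)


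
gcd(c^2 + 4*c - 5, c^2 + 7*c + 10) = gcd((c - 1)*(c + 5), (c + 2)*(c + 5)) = c + 5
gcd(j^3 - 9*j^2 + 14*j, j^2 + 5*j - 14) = j - 2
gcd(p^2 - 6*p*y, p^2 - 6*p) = p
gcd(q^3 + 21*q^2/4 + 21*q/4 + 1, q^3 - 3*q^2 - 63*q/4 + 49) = q + 4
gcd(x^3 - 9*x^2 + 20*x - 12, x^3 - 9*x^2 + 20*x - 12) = x^3 - 9*x^2 + 20*x - 12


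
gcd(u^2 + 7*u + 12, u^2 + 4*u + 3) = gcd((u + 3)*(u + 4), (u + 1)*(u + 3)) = u + 3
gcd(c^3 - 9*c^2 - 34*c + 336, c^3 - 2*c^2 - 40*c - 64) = c - 8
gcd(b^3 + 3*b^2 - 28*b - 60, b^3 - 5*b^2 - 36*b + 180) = b^2 + b - 30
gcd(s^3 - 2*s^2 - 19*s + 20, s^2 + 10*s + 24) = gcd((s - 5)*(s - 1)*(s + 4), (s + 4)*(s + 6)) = s + 4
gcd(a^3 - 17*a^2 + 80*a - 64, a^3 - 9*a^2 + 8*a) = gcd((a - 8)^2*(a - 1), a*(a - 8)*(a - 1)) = a^2 - 9*a + 8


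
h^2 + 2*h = h*(h + 2)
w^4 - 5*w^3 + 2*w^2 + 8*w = w*(w - 4)*(w - 2)*(w + 1)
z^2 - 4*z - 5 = (z - 5)*(z + 1)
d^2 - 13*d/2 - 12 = (d - 8)*(d + 3/2)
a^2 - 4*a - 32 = (a - 8)*(a + 4)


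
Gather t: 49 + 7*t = 7*t + 49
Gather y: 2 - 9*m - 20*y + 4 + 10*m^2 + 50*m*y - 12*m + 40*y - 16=10*m^2 - 21*m + y*(50*m + 20) - 10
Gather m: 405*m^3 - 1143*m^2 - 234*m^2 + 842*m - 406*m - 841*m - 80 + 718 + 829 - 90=405*m^3 - 1377*m^2 - 405*m + 1377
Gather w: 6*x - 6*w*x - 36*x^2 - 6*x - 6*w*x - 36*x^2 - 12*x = -12*w*x - 72*x^2 - 12*x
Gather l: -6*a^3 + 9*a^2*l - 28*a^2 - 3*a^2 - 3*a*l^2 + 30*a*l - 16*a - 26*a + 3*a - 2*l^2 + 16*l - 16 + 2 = -6*a^3 - 31*a^2 - 39*a + l^2*(-3*a - 2) + l*(9*a^2 + 30*a + 16) - 14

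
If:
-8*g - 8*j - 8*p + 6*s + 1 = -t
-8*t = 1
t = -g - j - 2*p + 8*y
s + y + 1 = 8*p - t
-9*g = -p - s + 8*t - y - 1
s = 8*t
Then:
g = 391/4032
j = -2861/4032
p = -113/4032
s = -1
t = -1/8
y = -25/252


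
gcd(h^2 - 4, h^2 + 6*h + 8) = h + 2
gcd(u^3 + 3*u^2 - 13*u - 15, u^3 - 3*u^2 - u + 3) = u^2 - 2*u - 3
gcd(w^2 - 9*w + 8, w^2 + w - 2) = w - 1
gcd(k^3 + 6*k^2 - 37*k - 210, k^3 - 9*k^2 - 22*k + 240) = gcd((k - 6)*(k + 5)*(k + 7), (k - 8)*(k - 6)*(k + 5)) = k^2 - k - 30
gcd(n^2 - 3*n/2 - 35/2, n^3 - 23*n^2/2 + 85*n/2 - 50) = n - 5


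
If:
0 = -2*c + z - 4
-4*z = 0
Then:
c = -2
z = 0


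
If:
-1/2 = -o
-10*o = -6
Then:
No Solution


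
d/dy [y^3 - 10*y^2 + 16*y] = 3*y^2 - 20*y + 16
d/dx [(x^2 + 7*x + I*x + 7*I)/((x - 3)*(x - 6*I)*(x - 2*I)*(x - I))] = (-2*x^5 + x^4*(-18 + 6*I) + x^3*(24 + 104*I) + x^2*(38 - 94*I) + x*(378 + 208*I) + 120 - 672*I)/(x^8 + x^7*(-6 - 18*I) + x^6*(-112 + 108*I) + x^5*(726 + 222*I) + x^4*(-473 - 2304*I) + x^3*(-3696 + 2976*I) + x^2*(5400 + 2880*I) + x*(864 - 4320*I) - 1296)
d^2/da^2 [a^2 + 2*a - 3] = 2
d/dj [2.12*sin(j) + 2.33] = 2.12*cos(j)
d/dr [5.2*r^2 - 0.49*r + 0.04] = 10.4*r - 0.49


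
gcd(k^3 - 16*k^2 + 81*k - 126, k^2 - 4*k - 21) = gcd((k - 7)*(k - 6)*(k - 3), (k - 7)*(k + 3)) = k - 7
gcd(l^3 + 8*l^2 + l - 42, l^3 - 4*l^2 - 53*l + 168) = l + 7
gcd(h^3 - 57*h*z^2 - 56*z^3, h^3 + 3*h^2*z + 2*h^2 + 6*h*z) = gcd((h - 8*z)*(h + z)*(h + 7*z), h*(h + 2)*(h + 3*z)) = 1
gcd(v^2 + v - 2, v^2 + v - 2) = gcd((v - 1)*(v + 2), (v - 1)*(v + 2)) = v^2 + v - 2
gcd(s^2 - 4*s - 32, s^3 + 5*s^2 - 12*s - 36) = 1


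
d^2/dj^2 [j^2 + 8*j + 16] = 2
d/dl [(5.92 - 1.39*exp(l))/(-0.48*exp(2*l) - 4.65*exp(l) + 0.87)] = (-0.6672*exp(2*l) + 5.6832*exp(l) + 26.3187)*exp(l)/(0.2304*exp(4*l) + 4.464*exp(3*l) + 20.7873*exp(2*l) - 8.091*exp(l) + 0.7569)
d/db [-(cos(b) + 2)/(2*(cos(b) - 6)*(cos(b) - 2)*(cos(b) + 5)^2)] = (-3*cos(b)^3 + 3*cos(b)^2 + 16*cos(b) + 92)*sin(b)/(2*(cos(b) - 6)^2*(cos(b) - 2)^2*(cos(b) + 5)^3)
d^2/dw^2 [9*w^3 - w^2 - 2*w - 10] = 54*w - 2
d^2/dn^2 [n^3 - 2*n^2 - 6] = 6*n - 4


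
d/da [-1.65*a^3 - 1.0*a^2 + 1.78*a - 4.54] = -4.95*a^2 - 2.0*a + 1.78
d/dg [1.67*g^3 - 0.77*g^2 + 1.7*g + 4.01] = 5.01*g^2 - 1.54*g + 1.7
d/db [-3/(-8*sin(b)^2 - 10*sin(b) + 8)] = -3*(8*sin(b) + 5)*cos(b)/(2*(5*sin(b) - 4*cos(b)^2)^2)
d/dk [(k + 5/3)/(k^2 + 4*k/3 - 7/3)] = (-9*k^2 - 30*k - 41)/(9*k^4 + 24*k^3 - 26*k^2 - 56*k + 49)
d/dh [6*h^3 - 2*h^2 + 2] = 2*h*(9*h - 2)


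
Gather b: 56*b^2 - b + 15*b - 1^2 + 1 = 56*b^2 + 14*b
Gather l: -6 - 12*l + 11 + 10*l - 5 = -2*l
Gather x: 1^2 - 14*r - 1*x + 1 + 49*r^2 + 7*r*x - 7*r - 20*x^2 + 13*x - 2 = 49*r^2 - 21*r - 20*x^2 + x*(7*r + 12)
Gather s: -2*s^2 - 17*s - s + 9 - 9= -2*s^2 - 18*s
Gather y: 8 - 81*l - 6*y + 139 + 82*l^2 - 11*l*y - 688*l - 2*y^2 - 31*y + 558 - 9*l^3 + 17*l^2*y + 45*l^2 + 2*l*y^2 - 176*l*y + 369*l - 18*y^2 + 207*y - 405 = -9*l^3 + 127*l^2 - 400*l + y^2*(2*l - 20) + y*(17*l^2 - 187*l + 170) + 300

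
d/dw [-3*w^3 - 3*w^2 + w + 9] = -9*w^2 - 6*w + 1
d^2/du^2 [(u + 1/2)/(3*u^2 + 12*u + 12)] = (2*u - 5)/(3*(u^4 + 8*u^3 + 24*u^2 + 32*u + 16))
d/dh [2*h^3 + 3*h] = 6*h^2 + 3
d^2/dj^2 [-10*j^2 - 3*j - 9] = -20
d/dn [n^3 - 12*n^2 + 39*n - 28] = 3*n^2 - 24*n + 39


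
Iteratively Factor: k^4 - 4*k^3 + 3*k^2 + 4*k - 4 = (k - 2)*(k^3 - 2*k^2 - k + 2) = (k - 2)*(k + 1)*(k^2 - 3*k + 2) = (k - 2)*(k - 1)*(k + 1)*(k - 2)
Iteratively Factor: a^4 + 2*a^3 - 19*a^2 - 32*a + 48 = (a + 4)*(a^3 - 2*a^2 - 11*a + 12) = (a - 1)*(a + 4)*(a^2 - a - 12) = (a - 1)*(a + 3)*(a + 4)*(a - 4)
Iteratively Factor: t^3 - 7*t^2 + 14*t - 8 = (t - 2)*(t^2 - 5*t + 4) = (t - 4)*(t - 2)*(t - 1)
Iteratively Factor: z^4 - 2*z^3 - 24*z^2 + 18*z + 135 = (z + 3)*(z^3 - 5*z^2 - 9*z + 45) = (z + 3)^2*(z^2 - 8*z + 15) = (z - 5)*(z + 3)^2*(z - 3)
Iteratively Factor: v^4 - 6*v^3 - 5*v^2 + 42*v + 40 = (v + 1)*(v^3 - 7*v^2 + 2*v + 40) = (v - 4)*(v + 1)*(v^2 - 3*v - 10) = (v - 5)*(v - 4)*(v + 1)*(v + 2)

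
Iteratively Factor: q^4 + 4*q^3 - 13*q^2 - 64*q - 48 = (q + 3)*(q^3 + q^2 - 16*q - 16) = (q + 1)*(q + 3)*(q^2 - 16) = (q - 4)*(q + 1)*(q + 3)*(q + 4)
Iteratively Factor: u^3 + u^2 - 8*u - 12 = (u + 2)*(u^2 - u - 6) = (u + 2)^2*(u - 3)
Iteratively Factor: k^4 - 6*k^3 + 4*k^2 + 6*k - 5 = (k - 1)*(k^3 - 5*k^2 - k + 5) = (k - 1)*(k + 1)*(k^2 - 6*k + 5) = (k - 5)*(k - 1)*(k + 1)*(k - 1)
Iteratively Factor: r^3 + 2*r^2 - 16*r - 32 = (r + 2)*(r^2 - 16) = (r + 2)*(r + 4)*(r - 4)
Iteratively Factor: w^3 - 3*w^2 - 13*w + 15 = (w + 3)*(w^2 - 6*w + 5) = (w - 1)*(w + 3)*(w - 5)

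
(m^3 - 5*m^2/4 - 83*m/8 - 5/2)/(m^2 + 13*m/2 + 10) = (m^2 - 15*m/4 - 1)/(m + 4)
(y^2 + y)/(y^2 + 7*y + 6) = y/(y + 6)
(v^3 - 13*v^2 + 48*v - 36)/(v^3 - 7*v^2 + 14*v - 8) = (v^2 - 12*v + 36)/(v^2 - 6*v + 8)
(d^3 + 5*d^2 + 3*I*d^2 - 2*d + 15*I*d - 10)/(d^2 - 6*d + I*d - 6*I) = (d^2 + d*(5 + 2*I) + 10*I)/(d - 6)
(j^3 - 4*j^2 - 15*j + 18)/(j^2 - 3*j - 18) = j - 1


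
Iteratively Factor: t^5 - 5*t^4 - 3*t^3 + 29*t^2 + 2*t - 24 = (t + 2)*(t^4 - 7*t^3 + 11*t^2 + 7*t - 12) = (t - 3)*(t + 2)*(t^3 - 4*t^2 - t + 4) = (t - 4)*(t - 3)*(t + 2)*(t^2 - 1) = (t - 4)*(t - 3)*(t + 1)*(t + 2)*(t - 1)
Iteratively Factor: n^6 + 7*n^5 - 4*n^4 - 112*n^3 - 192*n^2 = (n)*(n^5 + 7*n^4 - 4*n^3 - 112*n^2 - 192*n) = n^2*(n^4 + 7*n^3 - 4*n^2 - 112*n - 192) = n^2*(n + 3)*(n^3 + 4*n^2 - 16*n - 64) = n^2*(n + 3)*(n + 4)*(n^2 - 16) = n^2*(n + 3)*(n + 4)^2*(n - 4)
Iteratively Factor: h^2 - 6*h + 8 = (h - 4)*(h - 2)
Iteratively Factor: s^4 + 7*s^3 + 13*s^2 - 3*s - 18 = (s + 3)*(s^3 + 4*s^2 + s - 6) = (s - 1)*(s + 3)*(s^2 + 5*s + 6) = (s - 1)*(s + 3)^2*(s + 2)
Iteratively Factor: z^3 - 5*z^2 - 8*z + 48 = (z - 4)*(z^2 - z - 12) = (z - 4)*(z + 3)*(z - 4)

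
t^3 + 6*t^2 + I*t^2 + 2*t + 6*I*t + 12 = (t + 6)*(t - I)*(t + 2*I)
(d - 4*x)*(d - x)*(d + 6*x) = d^3 + d^2*x - 26*d*x^2 + 24*x^3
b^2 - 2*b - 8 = (b - 4)*(b + 2)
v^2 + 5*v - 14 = (v - 2)*(v + 7)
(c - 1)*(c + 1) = c^2 - 1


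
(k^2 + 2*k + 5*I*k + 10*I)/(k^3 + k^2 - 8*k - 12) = (k + 5*I)/(k^2 - k - 6)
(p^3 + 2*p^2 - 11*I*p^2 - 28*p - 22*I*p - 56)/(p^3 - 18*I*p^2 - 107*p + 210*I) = (p^2 + p*(2 - 4*I) - 8*I)/(p^2 - 11*I*p - 30)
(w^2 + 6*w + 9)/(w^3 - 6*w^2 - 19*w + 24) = (w + 3)/(w^2 - 9*w + 8)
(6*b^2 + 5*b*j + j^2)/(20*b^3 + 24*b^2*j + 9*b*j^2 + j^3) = (3*b + j)/(10*b^2 + 7*b*j + j^2)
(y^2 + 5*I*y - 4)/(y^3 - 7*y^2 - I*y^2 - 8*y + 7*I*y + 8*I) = (y^2 + 5*I*y - 4)/(y^3 - y^2*(7 + I) + y*(-8 + 7*I) + 8*I)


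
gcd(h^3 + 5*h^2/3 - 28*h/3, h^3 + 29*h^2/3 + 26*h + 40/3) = h + 4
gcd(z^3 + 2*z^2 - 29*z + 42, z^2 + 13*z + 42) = z + 7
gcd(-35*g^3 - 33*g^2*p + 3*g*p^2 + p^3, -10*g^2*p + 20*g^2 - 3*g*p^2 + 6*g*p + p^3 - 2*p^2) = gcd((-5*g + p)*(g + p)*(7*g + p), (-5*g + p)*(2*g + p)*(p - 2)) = -5*g + p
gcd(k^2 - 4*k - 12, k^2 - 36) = k - 6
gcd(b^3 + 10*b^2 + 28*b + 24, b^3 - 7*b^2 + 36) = b + 2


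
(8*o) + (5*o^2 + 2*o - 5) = 5*o^2 + 10*o - 5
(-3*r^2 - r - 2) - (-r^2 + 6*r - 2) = -2*r^2 - 7*r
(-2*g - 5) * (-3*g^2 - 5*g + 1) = 6*g^3 + 25*g^2 + 23*g - 5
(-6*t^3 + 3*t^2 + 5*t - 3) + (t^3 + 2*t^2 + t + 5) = -5*t^3 + 5*t^2 + 6*t + 2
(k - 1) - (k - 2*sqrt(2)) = -1 + 2*sqrt(2)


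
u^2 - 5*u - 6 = (u - 6)*(u + 1)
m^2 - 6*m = m*(m - 6)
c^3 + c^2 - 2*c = c*(c - 1)*(c + 2)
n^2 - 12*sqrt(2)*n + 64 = (n - 8*sqrt(2))*(n - 4*sqrt(2))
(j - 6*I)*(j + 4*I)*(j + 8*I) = j^3 + 6*I*j^2 + 40*j + 192*I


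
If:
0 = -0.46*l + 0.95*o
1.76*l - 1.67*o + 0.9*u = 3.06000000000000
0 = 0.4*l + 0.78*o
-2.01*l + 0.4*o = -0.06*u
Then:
No Solution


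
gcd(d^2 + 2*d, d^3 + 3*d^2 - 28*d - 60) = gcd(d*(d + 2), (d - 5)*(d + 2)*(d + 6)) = d + 2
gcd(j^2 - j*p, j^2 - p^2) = -j + p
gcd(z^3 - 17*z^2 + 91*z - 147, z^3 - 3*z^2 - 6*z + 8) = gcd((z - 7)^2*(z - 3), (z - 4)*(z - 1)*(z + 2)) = 1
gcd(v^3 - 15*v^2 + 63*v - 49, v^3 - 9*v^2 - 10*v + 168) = v - 7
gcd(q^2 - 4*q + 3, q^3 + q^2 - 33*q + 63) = q - 3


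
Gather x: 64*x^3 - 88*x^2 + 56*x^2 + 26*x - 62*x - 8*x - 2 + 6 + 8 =64*x^3 - 32*x^2 - 44*x + 12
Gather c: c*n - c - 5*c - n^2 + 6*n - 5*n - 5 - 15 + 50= c*(n - 6) - n^2 + n + 30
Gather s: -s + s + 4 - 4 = 0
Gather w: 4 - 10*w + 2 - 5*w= 6 - 15*w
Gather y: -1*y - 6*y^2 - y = -6*y^2 - 2*y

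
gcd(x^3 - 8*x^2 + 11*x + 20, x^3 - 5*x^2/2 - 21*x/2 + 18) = x - 4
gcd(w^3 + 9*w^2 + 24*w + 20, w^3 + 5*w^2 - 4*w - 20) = w^2 + 7*w + 10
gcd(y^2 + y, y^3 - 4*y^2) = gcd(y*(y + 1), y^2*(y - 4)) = y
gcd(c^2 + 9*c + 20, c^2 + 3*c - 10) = c + 5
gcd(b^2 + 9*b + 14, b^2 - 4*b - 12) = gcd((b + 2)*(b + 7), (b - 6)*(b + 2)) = b + 2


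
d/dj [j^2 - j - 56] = 2*j - 1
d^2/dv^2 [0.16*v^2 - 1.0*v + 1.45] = 0.320000000000000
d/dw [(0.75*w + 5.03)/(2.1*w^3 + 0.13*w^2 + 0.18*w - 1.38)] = (1.575*w^3 + 0.0975*w^2 + 0.135*w - (0.75*w + 5.03)*(6.3*w^2 + 0.26*w + 0.18) - 1.035)/(2.1*w^3 + 0.13*w^2 + 0.18*w - 1.38)^2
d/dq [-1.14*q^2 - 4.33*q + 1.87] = -2.28*q - 4.33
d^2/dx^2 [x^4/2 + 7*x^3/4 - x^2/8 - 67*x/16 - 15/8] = 6*x^2 + 21*x/2 - 1/4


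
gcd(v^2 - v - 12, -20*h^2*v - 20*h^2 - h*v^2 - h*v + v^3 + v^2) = 1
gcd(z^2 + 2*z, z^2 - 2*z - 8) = z + 2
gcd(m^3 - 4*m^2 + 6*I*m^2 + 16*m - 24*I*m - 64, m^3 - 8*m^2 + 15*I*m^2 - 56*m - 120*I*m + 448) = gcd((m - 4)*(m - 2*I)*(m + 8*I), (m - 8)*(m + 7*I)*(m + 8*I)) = m + 8*I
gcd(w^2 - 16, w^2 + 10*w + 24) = w + 4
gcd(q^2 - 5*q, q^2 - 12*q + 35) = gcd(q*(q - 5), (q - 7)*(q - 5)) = q - 5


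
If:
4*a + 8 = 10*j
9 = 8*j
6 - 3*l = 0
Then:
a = 13/16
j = 9/8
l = 2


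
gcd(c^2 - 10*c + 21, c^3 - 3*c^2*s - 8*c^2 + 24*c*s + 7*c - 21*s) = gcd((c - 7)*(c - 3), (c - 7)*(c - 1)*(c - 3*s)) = c - 7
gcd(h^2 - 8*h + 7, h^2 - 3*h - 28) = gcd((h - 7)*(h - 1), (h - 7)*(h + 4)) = h - 7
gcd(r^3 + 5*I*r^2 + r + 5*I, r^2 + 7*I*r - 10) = r + 5*I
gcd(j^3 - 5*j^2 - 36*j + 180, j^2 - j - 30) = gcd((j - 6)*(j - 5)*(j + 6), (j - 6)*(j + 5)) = j - 6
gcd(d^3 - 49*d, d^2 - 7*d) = d^2 - 7*d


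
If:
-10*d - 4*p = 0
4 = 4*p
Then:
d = -2/5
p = 1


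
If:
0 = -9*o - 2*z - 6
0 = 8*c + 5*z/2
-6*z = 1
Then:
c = 5/96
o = -17/27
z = -1/6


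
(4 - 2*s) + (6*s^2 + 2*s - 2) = 6*s^2 + 2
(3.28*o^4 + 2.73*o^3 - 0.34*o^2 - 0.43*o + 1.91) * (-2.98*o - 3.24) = -9.7744*o^5 - 18.7626*o^4 - 7.832*o^3 + 2.383*o^2 - 4.2986*o - 6.1884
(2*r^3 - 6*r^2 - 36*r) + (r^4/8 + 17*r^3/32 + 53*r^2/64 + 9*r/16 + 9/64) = r^4/8 + 81*r^3/32 - 331*r^2/64 - 567*r/16 + 9/64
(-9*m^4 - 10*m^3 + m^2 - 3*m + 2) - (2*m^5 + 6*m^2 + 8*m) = -2*m^5 - 9*m^4 - 10*m^3 - 5*m^2 - 11*m + 2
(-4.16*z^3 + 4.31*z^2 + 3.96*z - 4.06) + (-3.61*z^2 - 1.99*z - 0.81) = -4.16*z^3 + 0.7*z^2 + 1.97*z - 4.87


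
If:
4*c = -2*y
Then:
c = -y/2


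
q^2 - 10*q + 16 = (q - 8)*(q - 2)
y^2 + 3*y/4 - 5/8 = (y - 1/2)*(y + 5/4)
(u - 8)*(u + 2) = u^2 - 6*u - 16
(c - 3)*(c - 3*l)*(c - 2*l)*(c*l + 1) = c^4*l - 5*c^3*l^2 - 3*c^3*l + c^3 + 6*c^2*l^3 + 15*c^2*l^2 - 5*c^2*l - 3*c^2 - 18*c*l^3 + 6*c*l^2 + 15*c*l - 18*l^2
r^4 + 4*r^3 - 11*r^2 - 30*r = r*(r - 3)*(r + 2)*(r + 5)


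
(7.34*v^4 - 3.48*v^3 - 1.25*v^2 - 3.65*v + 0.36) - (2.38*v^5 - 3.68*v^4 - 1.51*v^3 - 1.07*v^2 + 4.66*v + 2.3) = -2.38*v^5 + 11.02*v^4 - 1.97*v^3 - 0.18*v^2 - 8.31*v - 1.94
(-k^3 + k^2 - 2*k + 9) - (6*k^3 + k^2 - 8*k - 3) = -7*k^3 + 6*k + 12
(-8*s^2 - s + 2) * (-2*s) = 16*s^3 + 2*s^2 - 4*s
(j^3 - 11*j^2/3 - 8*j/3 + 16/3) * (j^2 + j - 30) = j^5 - 8*j^4/3 - 109*j^3/3 + 338*j^2/3 + 256*j/3 - 160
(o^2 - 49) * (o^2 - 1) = o^4 - 50*o^2 + 49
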